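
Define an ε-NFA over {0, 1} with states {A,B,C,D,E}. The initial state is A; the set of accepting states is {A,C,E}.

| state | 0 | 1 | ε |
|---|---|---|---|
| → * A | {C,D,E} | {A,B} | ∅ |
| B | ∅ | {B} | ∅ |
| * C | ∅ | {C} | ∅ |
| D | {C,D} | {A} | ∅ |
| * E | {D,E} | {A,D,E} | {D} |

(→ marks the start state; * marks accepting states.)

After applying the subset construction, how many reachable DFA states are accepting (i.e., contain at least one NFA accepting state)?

5

Start state of the DFA: {A} (ε-closure of the NFA start).
{A} --0--> {C,D,E}  [new]
{A} --1--> {A,B}  [new]
{C,D,E} --0--> {C,D,E}  [seen]
{C,D,E} --1--> {A,C,D,E}  [new]
{A,B} --0--> {C,D,E}  [seen]
{A,B} --1--> {A,B}  [seen]
{A,C,D,E} --0--> {C,D,E}  [seen]
{A,C,D,E} --1--> {A,B,C,D,E}  [new]
{A,B,C,D,E} --0--> {C,D,E}  [seen]
{A,B,C,D,E} --1--> {A,B,C,D,E}  [seen]
Reachable DFA states: {A}, {C,D,E}, {A,B}, {A,C,D,E}, {A,B,C,D,E}.
Accepting DFA states (contain an NFA accepting state): {A}, {C,D,E}, {A,B}, {A,C,D,E}, {A,B,C,D,E}.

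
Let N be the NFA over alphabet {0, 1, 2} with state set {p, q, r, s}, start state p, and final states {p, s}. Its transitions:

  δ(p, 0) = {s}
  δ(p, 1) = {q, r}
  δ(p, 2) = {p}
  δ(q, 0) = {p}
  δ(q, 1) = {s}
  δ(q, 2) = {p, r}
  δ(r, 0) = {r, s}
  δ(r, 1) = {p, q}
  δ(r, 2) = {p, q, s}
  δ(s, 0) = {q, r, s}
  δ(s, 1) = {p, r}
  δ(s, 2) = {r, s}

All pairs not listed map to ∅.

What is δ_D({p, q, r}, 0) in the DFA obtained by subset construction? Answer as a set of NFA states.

δ(p,0) = {s}; δ(q,0) = {p}; δ(r,0) = {r, s}.
Union: {p, r, s}.

{p, r, s}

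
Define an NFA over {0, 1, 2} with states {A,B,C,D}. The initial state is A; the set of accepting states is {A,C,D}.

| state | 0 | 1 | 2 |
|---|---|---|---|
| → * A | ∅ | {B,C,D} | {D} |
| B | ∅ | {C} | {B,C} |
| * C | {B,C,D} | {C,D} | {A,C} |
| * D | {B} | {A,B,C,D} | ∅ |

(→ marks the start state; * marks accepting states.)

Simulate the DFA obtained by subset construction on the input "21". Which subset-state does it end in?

{A,B,C,D}

Start: {A}.
δ(A,2) = {D}.
Union: {D}.
After 2: {D}.
δ(D,1) = {A,B,C,D}.
Union: {A,B,C,D}.
After 1: {A,B,C,D}.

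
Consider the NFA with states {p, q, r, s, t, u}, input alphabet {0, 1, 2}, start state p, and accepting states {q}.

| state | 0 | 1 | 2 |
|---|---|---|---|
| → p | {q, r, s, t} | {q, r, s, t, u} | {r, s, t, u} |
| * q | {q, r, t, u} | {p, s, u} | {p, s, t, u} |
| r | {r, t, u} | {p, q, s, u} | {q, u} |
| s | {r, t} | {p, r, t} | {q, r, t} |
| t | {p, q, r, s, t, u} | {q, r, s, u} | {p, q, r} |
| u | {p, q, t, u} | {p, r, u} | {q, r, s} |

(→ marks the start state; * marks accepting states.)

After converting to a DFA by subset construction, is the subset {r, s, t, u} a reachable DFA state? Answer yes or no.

Start state of the DFA: {p}.
{p} --0--> {q, r, s, t}  [new]
{p} --1--> {q, r, s, t, u}  [new]
{p} --2--> {r, s, t, u}  [new]
{q, r, s, t} --0--> {p, q, r, s, t, u}  [new]
{q, r, s, t} --1--> {p, q, r, s, t, u}  [seen]
{q, r, s, t} --2--> {p, q, r, s, t, u}  [seen]
{q, r, s, t, u} --0--> {p, q, r, s, t, u}  [seen]
{q, r, s, t, u} --1--> {p, q, r, s, t, u}  [seen]
{q, r, s, t, u} --2--> {p, q, r, s, t, u}  [seen]
{r, s, t, u} --0--> {p, q, r, s, t, u}  [seen]
{r, s, t, u} --1--> {p, q, r, s, t, u}  [seen]
{r, s, t, u} --2--> {p, q, r, s, t, u}  [seen]
{p, q, r, s, t, u} --0--> {p, q, r, s, t, u}  [seen]
{p, q, r, s, t, u} --1--> {p, q, r, s, t, u}  [seen]
{p, q, r, s, t, u} --2--> {p, q, r, s, t, u}  [seen]
Reachable DFA states: {p}, {q, r, s, t}, {q, r, s, t, u}, {r, s, t, u}, {p, q, r, s, t, u}.
{r, s, t, u} is among them.

yes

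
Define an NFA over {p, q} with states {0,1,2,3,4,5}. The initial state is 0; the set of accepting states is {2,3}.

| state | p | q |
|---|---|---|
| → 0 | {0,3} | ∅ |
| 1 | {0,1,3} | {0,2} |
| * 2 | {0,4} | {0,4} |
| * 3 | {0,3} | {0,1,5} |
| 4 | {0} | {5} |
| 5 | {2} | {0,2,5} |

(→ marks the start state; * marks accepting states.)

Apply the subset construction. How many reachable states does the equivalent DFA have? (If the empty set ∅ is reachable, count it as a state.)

Start state of the DFA: {0}.
{0} --p--> {0,3}  [new]
{0} --q--> ∅  [new]
{0,3} --p--> {0,3}  [seen]
{0,3} --q--> {0,1,5}  [new]
∅ --p--> ∅  [seen]
∅ --q--> ∅  [seen]
{0,1,5} --p--> {0,1,2,3}  [new]
{0,1,5} --q--> {0,2,5}  [new]
{0,1,2,3} --p--> {0,1,3,4}  [new]
{0,1,2,3} --q--> {0,1,2,4,5}  [new]
{0,2,5} --p--> {0,2,3,4}  [new]
{0,2,5} --q--> {0,2,4,5}  [new]
{0,1,3,4} --p--> {0,1,3}  [new]
{0,1,3,4} --q--> {0,1,2,5}  [new]
{0,1,2,4,5} --p--> {0,1,2,3,4}  [new]
{0,1,2,4,5} --q--> {0,2,4,5}  [seen]
{0,2,3,4} --p--> {0,3,4}  [new]
{0,2,3,4} --q--> {0,1,4,5}  [new]
{0,2,4,5} --p--> {0,2,3,4}  [seen]
{0,2,4,5} --q--> {0,2,4,5}  [seen]
{0,1,3} --p--> {0,1,3}  [seen]
{0,1,3} --q--> {0,1,2,5}  [seen]
{0,1,2,5} --p--> {0,1,2,3,4}  [seen]
{0,1,2,5} --q--> {0,2,4,5}  [seen]
{0,1,2,3,4} --p--> {0,1,3,4}  [seen]
{0,1,2,3,4} --q--> {0,1,2,4,5}  [seen]
{0,3,4} --p--> {0,3}  [seen]
{0,3,4} --q--> {0,1,5}  [seen]
{0,1,4,5} --p--> {0,1,2,3}  [seen]
{0,1,4,5} --q--> {0,2,5}  [seen]
Reachable DFA states: {0}, {0,3}, ∅, {0,1,5}, {0,1,2,3}, {0,2,5}, {0,1,3,4}, {0,1,2,4,5}, {0,2,3,4}, {0,2,4,5}, {0,1,3}, {0,1,2,5}, {0,1,2,3,4}, {0,3,4}, {0,1,4,5}.

15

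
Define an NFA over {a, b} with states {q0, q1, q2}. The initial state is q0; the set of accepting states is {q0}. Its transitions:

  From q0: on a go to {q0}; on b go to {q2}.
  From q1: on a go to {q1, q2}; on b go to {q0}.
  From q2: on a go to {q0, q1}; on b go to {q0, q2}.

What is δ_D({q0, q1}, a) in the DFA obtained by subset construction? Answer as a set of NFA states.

δ(q0,a) = {q0}; δ(q1,a) = {q1, q2}.
Union: {q0, q1, q2}.

{q0, q1, q2}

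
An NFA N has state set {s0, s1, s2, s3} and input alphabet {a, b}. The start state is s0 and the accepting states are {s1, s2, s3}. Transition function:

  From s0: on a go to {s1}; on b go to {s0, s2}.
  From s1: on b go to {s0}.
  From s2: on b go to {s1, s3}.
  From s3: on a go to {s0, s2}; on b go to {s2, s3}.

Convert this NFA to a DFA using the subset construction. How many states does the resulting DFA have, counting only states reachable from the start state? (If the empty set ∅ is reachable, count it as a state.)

6

Start state of the DFA: {s0}.
{s0} --a--> {s1}  [new]
{s0} --b--> {s0, s2}  [new]
{s1} --a--> ∅  [new]
{s1} --b--> {s0}  [seen]
{s0, s2} --a--> {s1}  [seen]
{s0, s2} --b--> {s0, s1, s2, s3}  [new]
∅ --a--> ∅  [seen]
∅ --b--> ∅  [seen]
{s0, s1, s2, s3} --a--> {s0, s1, s2}  [new]
{s0, s1, s2, s3} --b--> {s0, s1, s2, s3}  [seen]
{s0, s1, s2} --a--> {s1}  [seen]
{s0, s1, s2} --b--> {s0, s1, s2, s3}  [seen]
Reachable DFA states: {s0}, {s1}, {s0, s2}, ∅, {s0, s1, s2, s3}, {s0, s1, s2}.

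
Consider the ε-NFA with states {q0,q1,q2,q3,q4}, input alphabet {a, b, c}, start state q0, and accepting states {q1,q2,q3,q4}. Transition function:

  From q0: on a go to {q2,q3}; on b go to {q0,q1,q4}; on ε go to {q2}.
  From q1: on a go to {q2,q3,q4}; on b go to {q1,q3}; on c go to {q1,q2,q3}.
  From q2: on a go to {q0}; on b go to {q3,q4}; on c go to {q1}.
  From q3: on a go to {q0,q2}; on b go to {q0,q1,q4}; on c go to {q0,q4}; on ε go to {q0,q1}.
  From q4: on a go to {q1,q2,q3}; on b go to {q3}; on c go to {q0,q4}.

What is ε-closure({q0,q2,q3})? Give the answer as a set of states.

Begin with {q0,q2,q3}.
q3 →ε {q0,q1}; add q1.
ε-closure = {q0,q1,q2,q3}.

{q0,q1,q2,q3}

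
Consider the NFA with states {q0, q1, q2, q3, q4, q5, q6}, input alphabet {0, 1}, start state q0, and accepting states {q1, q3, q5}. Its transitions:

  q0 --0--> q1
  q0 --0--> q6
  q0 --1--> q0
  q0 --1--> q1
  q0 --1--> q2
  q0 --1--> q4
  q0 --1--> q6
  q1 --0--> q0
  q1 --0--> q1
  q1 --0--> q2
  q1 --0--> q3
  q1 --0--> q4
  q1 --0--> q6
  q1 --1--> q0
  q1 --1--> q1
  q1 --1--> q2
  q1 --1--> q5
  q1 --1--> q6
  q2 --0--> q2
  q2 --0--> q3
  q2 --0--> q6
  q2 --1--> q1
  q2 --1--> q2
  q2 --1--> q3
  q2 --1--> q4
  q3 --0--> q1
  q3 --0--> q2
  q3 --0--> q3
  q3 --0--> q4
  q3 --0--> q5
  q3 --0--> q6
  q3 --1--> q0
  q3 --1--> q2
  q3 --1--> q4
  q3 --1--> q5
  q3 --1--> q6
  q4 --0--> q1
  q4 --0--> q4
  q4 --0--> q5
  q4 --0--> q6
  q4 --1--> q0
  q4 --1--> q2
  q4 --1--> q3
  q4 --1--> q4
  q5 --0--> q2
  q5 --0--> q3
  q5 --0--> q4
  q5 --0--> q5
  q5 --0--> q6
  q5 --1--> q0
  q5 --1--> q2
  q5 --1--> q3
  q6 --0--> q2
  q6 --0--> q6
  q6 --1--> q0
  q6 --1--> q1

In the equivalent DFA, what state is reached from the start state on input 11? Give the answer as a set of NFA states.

Start: {q0}.
δ(q0,1) = {q0, q1, q2, q4, q6}.
Union: {q0, q1, q2, q4, q6}.
After 1: {q0, q1, q2, q4, q6}.
δ(q0,1) = {q0, q1, q2, q4, q6}; δ(q1,1) = {q0, q1, q2, q5, q6}; δ(q2,1) = {q1, q2, q3, q4}; δ(q4,1) = {q0, q2, q3, q4}; δ(q6,1) = {q0, q1}.
Union: {q0, q1, q2, q3, q4, q5, q6}.
After 1: {q0, q1, q2, q3, q4, q5, q6}.

{q0, q1, q2, q3, q4, q5, q6}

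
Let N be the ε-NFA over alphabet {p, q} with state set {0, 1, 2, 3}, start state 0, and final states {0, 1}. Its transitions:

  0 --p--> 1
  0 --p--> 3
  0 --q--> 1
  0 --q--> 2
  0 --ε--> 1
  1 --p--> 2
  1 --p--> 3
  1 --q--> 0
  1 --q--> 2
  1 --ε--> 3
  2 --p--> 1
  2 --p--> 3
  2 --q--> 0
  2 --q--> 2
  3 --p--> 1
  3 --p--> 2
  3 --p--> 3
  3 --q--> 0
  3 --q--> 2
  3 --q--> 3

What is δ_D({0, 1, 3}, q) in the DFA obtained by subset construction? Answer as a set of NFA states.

δ(0,q) = {1, 2}; δ(1,q) = {0, 2}; δ(3,q) = {0, 2, 3}.
Union: {0, 1, 2, 3}.

{0, 1, 2, 3}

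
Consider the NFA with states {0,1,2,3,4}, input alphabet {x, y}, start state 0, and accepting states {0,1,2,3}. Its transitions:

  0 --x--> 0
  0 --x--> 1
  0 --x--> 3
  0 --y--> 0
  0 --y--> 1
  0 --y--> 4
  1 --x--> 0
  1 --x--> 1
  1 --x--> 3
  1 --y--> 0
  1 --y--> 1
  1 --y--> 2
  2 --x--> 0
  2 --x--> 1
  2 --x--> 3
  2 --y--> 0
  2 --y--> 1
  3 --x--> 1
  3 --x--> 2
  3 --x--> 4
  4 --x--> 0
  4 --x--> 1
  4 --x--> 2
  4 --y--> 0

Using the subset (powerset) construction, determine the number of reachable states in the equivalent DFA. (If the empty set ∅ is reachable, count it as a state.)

Start state of the DFA: {0}.
{0} --x--> {0,1,3}  [new]
{0} --y--> {0,1,4}  [new]
{0,1,3} --x--> {0,1,2,3,4}  [new]
{0,1,3} --y--> {0,1,2,4}  [new]
{0,1,4} --x--> {0,1,2,3}  [new]
{0,1,4} --y--> {0,1,2,4}  [seen]
{0,1,2,3,4} --x--> {0,1,2,3,4}  [seen]
{0,1,2,3,4} --y--> {0,1,2,4}  [seen]
{0,1,2,4} --x--> {0,1,2,3}  [seen]
{0,1,2,4} --y--> {0,1,2,4}  [seen]
{0,1,2,3} --x--> {0,1,2,3,4}  [seen]
{0,1,2,3} --y--> {0,1,2,4}  [seen]
Reachable DFA states: {0}, {0,1,3}, {0,1,4}, {0,1,2,3,4}, {0,1,2,4}, {0,1,2,3}.

6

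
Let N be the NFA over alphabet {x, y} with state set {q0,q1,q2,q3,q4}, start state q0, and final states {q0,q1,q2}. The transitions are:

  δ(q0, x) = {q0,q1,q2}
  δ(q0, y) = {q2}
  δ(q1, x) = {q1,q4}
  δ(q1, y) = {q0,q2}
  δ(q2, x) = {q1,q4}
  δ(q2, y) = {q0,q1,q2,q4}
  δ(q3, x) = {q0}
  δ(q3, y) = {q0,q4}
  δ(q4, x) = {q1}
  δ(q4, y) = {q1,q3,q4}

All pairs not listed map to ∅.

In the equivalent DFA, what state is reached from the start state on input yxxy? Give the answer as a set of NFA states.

Start: {q0}.
δ(q0,y) = {q2}.
Union: {q2}.
After y: {q2}.
δ(q2,x) = {q1,q4}.
Union: {q1,q4}.
After x: {q1,q4}.
δ(q1,x) = {q1,q4}; δ(q4,x) = {q1}.
Union: {q1,q4}.
After x: {q1,q4}.
δ(q1,y) = {q0,q2}; δ(q4,y) = {q1,q3,q4}.
Union: {q0,q1,q2,q3,q4}.
After y: {q0,q1,q2,q3,q4}.

{q0,q1,q2,q3,q4}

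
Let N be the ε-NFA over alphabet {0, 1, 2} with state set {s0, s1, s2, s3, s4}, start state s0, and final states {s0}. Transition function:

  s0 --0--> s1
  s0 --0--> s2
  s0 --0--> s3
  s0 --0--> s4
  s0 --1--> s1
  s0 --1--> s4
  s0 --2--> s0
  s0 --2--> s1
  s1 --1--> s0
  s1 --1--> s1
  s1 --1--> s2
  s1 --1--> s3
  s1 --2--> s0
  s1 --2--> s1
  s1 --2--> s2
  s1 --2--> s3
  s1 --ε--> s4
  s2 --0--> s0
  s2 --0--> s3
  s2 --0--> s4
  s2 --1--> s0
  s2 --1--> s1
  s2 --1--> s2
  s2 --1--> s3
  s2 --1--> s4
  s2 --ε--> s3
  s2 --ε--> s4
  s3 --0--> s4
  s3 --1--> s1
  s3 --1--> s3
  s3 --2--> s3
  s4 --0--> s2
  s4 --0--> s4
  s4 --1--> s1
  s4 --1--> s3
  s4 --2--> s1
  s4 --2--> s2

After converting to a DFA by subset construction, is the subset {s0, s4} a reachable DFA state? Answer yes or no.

Start state of the DFA: {s0} (ε-closure of the NFA start).
{s0} --0--> {s1, s2, s3, s4}  [new]
{s0} --1--> {s1, s4}  [new]
{s0} --2--> {s0, s1, s4}  [new]
{s1, s2, s3, s4} --0--> {s0, s2, s3, s4}  [new]
{s1, s2, s3, s4} --1--> {s0, s1, s2, s3, s4}  [new]
{s1, s2, s3, s4} --2--> {s0, s1, s2, s3, s4}  [seen]
{s1, s4} --0--> {s2, s3, s4}  [new]
{s1, s4} --1--> {s0, s1, s2, s3, s4}  [seen]
{s1, s4} --2--> {s0, s1, s2, s3, s4}  [seen]
{s0, s1, s4} --0--> {s1, s2, s3, s4}  [seen]
{s0, s1, s4} --1--> {s0, s1, s2, s3, s4}  [seen]
{s0, s1, s4} --2--> {s0, s1, s2, s3, s4}  [seen]
{s0, s2, s3, s4} --0--> {s0, s1, s2, s3, s4}  [seen]
{s0, s2, s3, s4} --1--> {s0, s1, s2, s3, s4}  [seen]
{s0, s2, s3, s4} --2--> {s0, s1, s2, s3, s4}  [seen]
{s0, s1, s2, s3, s4} --0--> {s0, s1, s2, s3, s4}  [seen]
{s0, s1, s2, s3, s4} --1--> {s0, s1, s2, s3, s4}  [seen]
{s0, s1, s2, s3, s4} --2--> {s0, s1, s2, s3, s4}  [seen]
{s2, s3, s4} --0--> {s0, s2, s3, s4}  [seen]
{s2, s3, s4} --1--> {s0, s1, s2, s3, s4}  [seen]
{s2, s3, s4} --2--> {s1, s2, s3, s4}  [seen]
Reachable DFA states: {s0}, {s1, s2, s3, s4}, {s1, s4}, {s0, s1, s4}, {s0, s2, s3, s4}, {s0, s1, s2, s3, s4}, {s2, s3, s4}.
{s0, s4} is not among them.

no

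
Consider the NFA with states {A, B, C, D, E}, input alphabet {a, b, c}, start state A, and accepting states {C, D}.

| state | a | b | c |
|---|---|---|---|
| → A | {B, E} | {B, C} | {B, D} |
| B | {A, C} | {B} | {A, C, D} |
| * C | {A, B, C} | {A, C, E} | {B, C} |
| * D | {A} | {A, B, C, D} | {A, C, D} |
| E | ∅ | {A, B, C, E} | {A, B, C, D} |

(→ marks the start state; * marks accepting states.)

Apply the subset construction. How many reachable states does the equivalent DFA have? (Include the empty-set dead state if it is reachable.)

Start state of the DFA: {A}.
{A} --a--> {B, E}  [new]
{A} --b--> {B, C}  [new]
{A} --c--> {B, D}  [new]
{B, E} --a--> {A, C}  [new]
{B, E} --b--> {A, B, C, E}  [new]
{B, E} --c--> {A, B, C, D}  [new]
{B, C} --a--> {A, B, C}  [new]
{B, C} --b--> {A, B, C, E}  [seen]
{B, C} --c--> {A, B, C, D}  [seen]
{B, D} --a--> {A, C}  [seen]
{B, D} --b--> {A, B, C, D}  [seen]
{B, D} --c--> {A, C, D}  [new]
{A, C} --a--> {A, B, C, E}  [seen]
{A, C} --b--> {A, B, C, E}  [seen]
{A, C} --c--> {B, C, D}  [new]
{A, B, C, E} --a--> {A, B, C, E}  [seen]
{A, B, C, E} --b--> {A, B, C, E}  [seen]
{A, B, C, E} --c--> {A, B, C, D}  [seen]
{A, B, C, D} --a--> {A, B, C, E}  [seen]
{A, B, C, D} --b--> {A, B, C, D, E}  [new]
{A, B, C, D} --c--> {A, B, C, D}  [seen]
{A, B, C} --a--> {A, B, C, E}  [seen]
{A, B, C} --b--> {A, B, C, E}  [seen]
{A, B, C} --c--> {A, B, C, D}  [seen]
{A, C, D} --a--> {A, B, C, E}  [seen]
{A, C, D} --b--> {A, B, C, D, E}  [seen]
{A, C, D} --c--> {A, B, C, D}  [seen]
{B, C, D} --a--> {A, B, C}  [seen]
{B, C, D} --b--> {A, B, C, D, E}  [seen]
{B, C, D} --c--> {A, B, C, D}  [seen]
{A, B, C, D, E} --a--> {A, B, C, E}  [seen]
{A, B, C, D, E} --b--> {A, B, C, D, E}  [seen]
{A, B, C, D, E} --c--> {A, B, C, D}  [seen]
Reachable DFA states: {A}, {B, E}, {B, C}, {B, D}, {A, C}, {A, B, C, E}, {A, B, C, D}, {A, B, C}, {A, C, D}, {B, C, D}, {A, B, C, D, E}.

11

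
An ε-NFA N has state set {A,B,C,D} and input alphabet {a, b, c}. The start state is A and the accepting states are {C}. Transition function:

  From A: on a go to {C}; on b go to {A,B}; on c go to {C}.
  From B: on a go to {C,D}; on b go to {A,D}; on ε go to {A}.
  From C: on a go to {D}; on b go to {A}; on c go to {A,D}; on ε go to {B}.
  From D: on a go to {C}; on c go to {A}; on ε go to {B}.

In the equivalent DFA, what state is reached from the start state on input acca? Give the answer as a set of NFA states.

{A,B,C,D}

Start: {A}.
δ(A,a) = {C}.
Union: {C}.
ε-closure gives {A,B,C}.
After a: {A,B,C}.
δ(A,c) = {C}; δ(B,c) = ∅; δ(C,c) = {A,D}.
Union: {A,C,D}.
ε-closure gives {A,B,C,D}.
After c: {A,B,C,D}.
δ(A,c) = {C}; δ(B,c) = ∅; δ(C,c) = {A,D}; δ(D,c) = {A}.
Union: {A,C,D}.
ε-closure gives {A,B,C,D}.
After c: {A,B,C,D}.
δ(A,a) = {C}; δ(B,a) = {C,D}; δ(C,a) = {D}; δ(D,a) = {C}.
Union: {C,D}.
ε-closure gives {A,B,C,D}.
After a: {A,B,C,D}.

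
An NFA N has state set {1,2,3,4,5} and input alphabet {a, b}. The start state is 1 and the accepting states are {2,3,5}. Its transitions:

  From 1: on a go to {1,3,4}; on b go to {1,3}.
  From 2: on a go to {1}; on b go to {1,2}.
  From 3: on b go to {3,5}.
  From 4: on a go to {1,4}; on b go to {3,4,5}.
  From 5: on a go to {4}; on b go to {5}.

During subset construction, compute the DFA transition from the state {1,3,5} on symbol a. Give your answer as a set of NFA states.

δ(1,a) = {1,3,4}; δ(3,a) = ∅; δ(5,a) = {4}.
Union: {1,3,4}.

{1,3,4}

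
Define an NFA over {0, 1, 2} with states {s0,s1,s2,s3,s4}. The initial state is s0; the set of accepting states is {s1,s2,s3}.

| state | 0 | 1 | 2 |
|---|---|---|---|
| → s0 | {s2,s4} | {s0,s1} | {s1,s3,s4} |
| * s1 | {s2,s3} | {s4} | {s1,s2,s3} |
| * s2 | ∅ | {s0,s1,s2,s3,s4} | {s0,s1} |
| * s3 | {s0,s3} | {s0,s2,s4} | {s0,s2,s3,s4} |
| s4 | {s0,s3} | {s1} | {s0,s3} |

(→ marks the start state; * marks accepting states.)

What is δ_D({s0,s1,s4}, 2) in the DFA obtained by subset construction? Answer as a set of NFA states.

{s0,s1,s2,s3,s4}

δ(s0,2) = {s1,s3,s4}; δ(s1,2) = {s1,s2,s3}; δ(s4,2) = {s0,s3}.
Union: {s0,s1,s2,s3,s4}.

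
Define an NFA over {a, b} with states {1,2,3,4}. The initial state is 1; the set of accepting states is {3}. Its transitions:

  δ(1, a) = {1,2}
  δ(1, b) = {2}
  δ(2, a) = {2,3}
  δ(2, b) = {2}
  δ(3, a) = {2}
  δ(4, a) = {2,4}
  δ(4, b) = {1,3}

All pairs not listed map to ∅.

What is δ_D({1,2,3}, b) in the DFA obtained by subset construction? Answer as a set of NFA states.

{2}

δ(1,b) = {2}; δ(2,b) = {2}; δ(3,b) = ∅.
Union: {2}.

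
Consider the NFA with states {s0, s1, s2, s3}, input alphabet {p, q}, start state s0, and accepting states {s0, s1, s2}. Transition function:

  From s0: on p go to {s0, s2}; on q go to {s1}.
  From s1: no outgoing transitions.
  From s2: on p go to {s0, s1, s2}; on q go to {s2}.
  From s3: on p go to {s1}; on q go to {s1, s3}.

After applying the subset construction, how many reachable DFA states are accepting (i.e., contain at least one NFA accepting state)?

6

Start state of the DFA: {s0}.
{s0} --p--> {s0, s2}  [new]
{s0} --q--> {s1}  [new]
{s0, s2} --p--> {s0, s1, s2}  [new]
{s0, s2} --q--> {s1, s2}  [new]
{s1} --p--> ∅  [new]
{s1} --q--> ∅  [seen]
{s0, s1, s2} --p--> {s0, s1, s2}  [seen]
{s0, s1, s2} --q--> {s1, s2}  [seen]
{s1, s2} --p--> {s0, s1, s2}  [seen]
{s1, s2} --q--> {s2}  [new]
∅ --p--> ∅  [seen]
∅ --q--> ∅  [seen]
{s2} --p--> {s0, s1, s2}  [seen]
{s2} --q--> {s2}  [seen]
Reachable DFA states: {s0}, {s0, s2}, {s1}, {s0, s1, s2}, {s1, s2}, ∅, {s2}.
Accepting DFA states (contain an NFA accepting state): {s0}, {s0, s2}, {s1}, {s0, s1, s2}, {s1, s2}, {s2}.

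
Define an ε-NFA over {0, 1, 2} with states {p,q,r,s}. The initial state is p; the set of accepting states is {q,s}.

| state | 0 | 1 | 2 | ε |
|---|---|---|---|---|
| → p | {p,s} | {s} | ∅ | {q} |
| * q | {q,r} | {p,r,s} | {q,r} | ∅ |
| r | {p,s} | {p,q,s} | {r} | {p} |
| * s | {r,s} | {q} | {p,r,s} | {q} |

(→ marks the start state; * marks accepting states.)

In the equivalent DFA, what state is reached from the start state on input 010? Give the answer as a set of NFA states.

Start: {p,q}.
δ(p,0) = {p,s}; δ(q,0) = {q,r}.
Union: {p,q,r,s}.
After 0: {p,q,r,s}.
δ(p,1) = {s}; δ(q,1) = {p,r,s}; δ(r,1) = {p,q,s}; δ(s,1) = {q}.
Union: {p,q,r,s}.
After 1: {p,q,r,s}.
δ(p,0) = {p,s}; δ(q,0) = {q,r}; δ(r,0) = {p,s}; δ(s,0) = {r,s}.
Union: {p,q,r,s}.
After 0: {p,q,r,s}.

{p,q,r,s}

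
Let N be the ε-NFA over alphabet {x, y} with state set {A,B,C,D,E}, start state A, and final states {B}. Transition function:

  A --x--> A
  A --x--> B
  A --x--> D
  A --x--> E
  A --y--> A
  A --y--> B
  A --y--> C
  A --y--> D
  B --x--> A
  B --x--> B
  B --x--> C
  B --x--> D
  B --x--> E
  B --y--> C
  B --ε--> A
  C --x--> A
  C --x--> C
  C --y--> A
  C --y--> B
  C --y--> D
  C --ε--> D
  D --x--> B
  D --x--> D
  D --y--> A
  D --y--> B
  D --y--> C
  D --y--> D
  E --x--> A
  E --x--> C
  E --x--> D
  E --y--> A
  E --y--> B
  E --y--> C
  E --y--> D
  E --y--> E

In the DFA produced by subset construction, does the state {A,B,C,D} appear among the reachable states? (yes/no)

Start state of the DFA: {A} (ε-closure of the NFA start).
{A} --x--> {A,B,D,E}  [new]
{A} --y--> {A,B,C,D}  [new]
{A,B,D,E} --x--> {A,B,C,D,E}  [new]
{A,B,D,E} --y--> {A,B,C,D,E}  [seen]
{A,B,C,D} --x--> {A,B,C,D,E}  [seen]
{A,B,C,D} --y--> {A,B,C,D}  [seen]
{A,B,C,D,E} --x--> {A,B,C,D,E}  [seen]
{A,B,C,D,E} --y--> {A,B,C,D,E}  [seen]
Reachable DFA states: {A}, {A,B,D,E}, {A,B,C,D}, {A,B,C,D,E}.
{A,B,C,D} is among them.

yes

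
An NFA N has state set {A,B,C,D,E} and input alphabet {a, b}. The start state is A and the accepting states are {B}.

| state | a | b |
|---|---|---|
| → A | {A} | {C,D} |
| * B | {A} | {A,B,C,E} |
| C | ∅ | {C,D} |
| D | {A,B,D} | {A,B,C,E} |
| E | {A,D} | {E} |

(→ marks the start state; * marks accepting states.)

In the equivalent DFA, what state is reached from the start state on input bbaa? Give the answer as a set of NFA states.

Start: {A}.
δ(A,b) = {C,D}.
Union: {C,D}.
After b: {C,D}.
δ(C,b) = {C,D}; δ(D,b) = {A,B,C,E}.
Union: {A,B,C,D,E}.
After b: {A,B,C,D,E}.
δ(A,a) = {A}; δ(B,a) = {A}; δ(C,a) = ∅; δ(D,a) = {A,B,D}; δ(E,a) = {A,D}.
Union: {A,B,D}.
After a: {A,B,D}.
δ(A,a) = {A}; δ(B,a) = {A}; δ(D,a) = {A,B,D}.
Union: {A,B,D}.
After a: {A,B,D}.

{A,B,D}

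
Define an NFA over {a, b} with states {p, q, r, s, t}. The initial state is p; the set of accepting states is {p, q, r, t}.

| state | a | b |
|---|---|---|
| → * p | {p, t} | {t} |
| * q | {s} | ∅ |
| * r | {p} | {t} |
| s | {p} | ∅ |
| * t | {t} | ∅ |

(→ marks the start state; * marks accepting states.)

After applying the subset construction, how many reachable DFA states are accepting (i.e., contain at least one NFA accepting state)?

Start state of the DFA: {p}.
{p} --a--> {p, t}  [new]
{p} --b--> {t}  [new]
{p, t} --a--> {p, t}  [seen]
{p, t} --b--> {t}  [seen]
{t} --a--> {t}  [seen]
{t} --b--> ∅  [new]
∅ --a--> ∅  [seen]
∅ --b--> ∅  [seen]
Reachable DFA states: {p}, {p, t}, {t}, ∅.
Accepting DFA states (contain an NFA accepting state): {p}, {p, t}, {t}.

3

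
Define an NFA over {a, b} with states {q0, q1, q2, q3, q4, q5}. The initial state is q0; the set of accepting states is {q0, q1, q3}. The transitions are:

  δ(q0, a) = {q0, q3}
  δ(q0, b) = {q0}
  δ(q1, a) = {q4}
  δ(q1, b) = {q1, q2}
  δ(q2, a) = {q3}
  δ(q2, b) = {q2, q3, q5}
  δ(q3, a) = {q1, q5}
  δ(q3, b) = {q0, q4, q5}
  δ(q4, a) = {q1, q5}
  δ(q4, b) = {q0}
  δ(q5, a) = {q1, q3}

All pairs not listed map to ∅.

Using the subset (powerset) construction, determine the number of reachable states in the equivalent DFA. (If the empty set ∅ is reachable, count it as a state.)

Start state of the DFA: {q0}.
{q0} --a--> {q0, q3}  [new]
{q0} --b--> {q0}  [seen]
{q0, q3} --a--> {q0, q1, q3, q5}  [new]
{q0, q3} --b--> {q0, q4, q5}  [new]
{q0, q1, q3, q5} --a--> {q0, q1, q3, q4, q5}  [new]
{q0, q1, q3, q5} --b--> {q0, q1, q2, q4, q5}  [new]
{q0, q4, q5} --a--> {q0, q1, q3, q5}  [seen]
{q0, q4, q5} --b--> {q0}  [seen]
{q0, q1, q3, q4, q5} --a--> {q0, q1, q3, q4, q5}  [seen]
{q0, q1, q3, q4, q5} --b--> {q0, q1, q2, q4, q5}  [seen]
{q0, q1, q2, q4, q5} --a--> {q0, q1, q3, q4, q5}  [seen]
{q0, q1, q2, q4, q5} --b--> {q0, q1, q2, q3, q5}  [new]
{q0, q1, q2, q3, q5} --a--> {q0, q1, q3, q4, q5}  [seen]
{q0, q1, q2, q3, q5} --b--> {q0, q1, q2, q3, q4, q5}  [new]
{q0, q1, q2, q3, q4, q5} --a--> {q0, q1, q3, q4, q5}  [seen]
{q0, q1, q2, q3, q4, q5} --b--> {q0, q1, q2, q3, q4, q5}  [seen]
Reachable DFA states: {q0}, {q0, q3}, {q0, q1, q3, q5}, {q0, q4, q5}, {q0, q1, q3, q4, q5}, {q0, q1, q2, q4, q5}, {q0, q1, q2, q3, q5}, {q0, q1, q2, q3, q4, q5}.

8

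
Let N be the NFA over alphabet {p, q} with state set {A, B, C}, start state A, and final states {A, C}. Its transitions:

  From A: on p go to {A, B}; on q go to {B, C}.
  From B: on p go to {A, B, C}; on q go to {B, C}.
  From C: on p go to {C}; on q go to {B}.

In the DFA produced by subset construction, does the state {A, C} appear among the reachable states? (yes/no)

Start state of the DFA: {A}.
{A} --p--> {A, B}  [new]
{A} --q--> {B, C}  [new]
{A, B} --p--> {A, B, C}  [new]
{A, B} --q--> {B, C}  [seen]
{B, C} --p--> {A, B, C}  [seen]
{B, C} --q--> {B, C}  [seen]
{A, B, C} --p--> {A, B, C}  [seen]
{A, B, C} --q--> {B, C}  [seen]
Reachable DFA states: {A}, {A, B}, {B, C}, {A, B, C}.
{A, C} is not among them.

no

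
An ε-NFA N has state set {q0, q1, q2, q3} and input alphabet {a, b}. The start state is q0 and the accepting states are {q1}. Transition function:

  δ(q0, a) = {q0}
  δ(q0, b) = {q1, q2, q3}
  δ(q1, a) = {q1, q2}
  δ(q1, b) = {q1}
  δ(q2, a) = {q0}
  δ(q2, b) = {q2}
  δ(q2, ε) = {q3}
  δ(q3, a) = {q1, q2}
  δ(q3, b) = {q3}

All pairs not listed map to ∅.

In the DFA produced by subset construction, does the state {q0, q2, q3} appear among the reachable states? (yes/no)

no

Start state of the DFA: {q0} (ε-closure of the NFA start).
{q0} --a--> {q0}  [seen]
{q0} --b--> {q1, q2, q3}  [new]
{q1, q2, q3} --a--> {q0, q1, q2, q3}  [new]
{q1, q2, q3} --b--> {q1, q2, q3}  [seen]
{q0, q1, q2, q3} --a--> {q0, q1, q2, q3}  [seen]
{q0, q1, q2, q3} --b--> {q1, q2, q3}  [seen]
Reachable DFA states: {q0}, {q1, q2, q3}, {q0, q1, q2, q3}.
{q0, q2, q3} is not among them.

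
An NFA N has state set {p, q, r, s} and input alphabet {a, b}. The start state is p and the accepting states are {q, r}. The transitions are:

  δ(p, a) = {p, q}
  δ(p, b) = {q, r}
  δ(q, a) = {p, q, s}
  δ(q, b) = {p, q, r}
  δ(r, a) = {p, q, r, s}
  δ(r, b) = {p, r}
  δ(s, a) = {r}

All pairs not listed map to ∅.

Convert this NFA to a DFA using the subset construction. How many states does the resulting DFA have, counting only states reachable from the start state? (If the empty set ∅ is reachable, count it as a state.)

Start state of the DFA: {p}.
{p} --a--> {p, q}  [new]
{p} --b--> {q, r}  [new]
{p, q} --a--> {p, q, s}  [new]
{p, q} --b--> {p, q, r}  [new]
{q, r} --a--> {p, q, r, s}  [new]
{q, r} --b--> {p, q, r}  [seen]
{p, q, s} --a--> {p, q, r, s}  [seen]
{p, q, s} --b--> {p, q, r}  [seen]
{p, q, r} --a--> {p, q, r, s}  [seen]
{p, q, r} --b--> {p, q, r}  [seen]
{p, q, r, s} --a--> {p, q, r, s}  [seen]
{p, q, r, s} --b--> {p, q, r}  [seen]
Reachable DFA states: {p}, {p, q}, {q, r}, {p, q, s}, {p, q, r}, {p, q, r, s}.

6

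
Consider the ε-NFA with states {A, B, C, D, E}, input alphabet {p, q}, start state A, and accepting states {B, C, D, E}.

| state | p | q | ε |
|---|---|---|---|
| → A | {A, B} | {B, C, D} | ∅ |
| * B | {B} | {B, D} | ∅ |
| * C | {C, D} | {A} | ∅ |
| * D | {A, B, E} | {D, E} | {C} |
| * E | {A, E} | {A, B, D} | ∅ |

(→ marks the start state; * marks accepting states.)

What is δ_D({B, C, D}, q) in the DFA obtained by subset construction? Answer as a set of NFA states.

{A, B, C, D, E}

δ(B,q) = {B, D}; δ(C,q) = {A}; δ(D,q) = {D, E}.
Union: {A, B, D, E}.
ε-closure gives {A, B, C, D, E}.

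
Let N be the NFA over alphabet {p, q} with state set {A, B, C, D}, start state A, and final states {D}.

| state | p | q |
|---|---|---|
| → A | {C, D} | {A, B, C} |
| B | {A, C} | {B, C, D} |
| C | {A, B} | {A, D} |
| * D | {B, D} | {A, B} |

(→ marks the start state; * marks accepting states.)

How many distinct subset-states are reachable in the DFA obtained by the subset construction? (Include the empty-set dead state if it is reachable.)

Start state of the DFA: {A}.
{A} --p--> {C, D}  [new]
{A} --q--> {A, B, C}  [new]
{C, D} --p--> {A, B, D}  [new]
{C, D} --q--> {A, B, D}  [seen]
{A, B, C} --p--> {A, B, C, D}  [new]
{A, B, C} --q--> {A, B, C, D}  [seen]
{A, B, D} --p--> {A, B, C, D}  [seen]
{A, B, D} --q--> {A, B, C, D}  [seen]
{A, B, C, D} --p--> {A, B, C, D}  [seen]
{A, B, C, D} --q--> {A, B, C, D}  [seen]
Reachable DFA states: {A}, {C, D}, {A, B, C}, {A, B, D}, {A, B, C, D}.

5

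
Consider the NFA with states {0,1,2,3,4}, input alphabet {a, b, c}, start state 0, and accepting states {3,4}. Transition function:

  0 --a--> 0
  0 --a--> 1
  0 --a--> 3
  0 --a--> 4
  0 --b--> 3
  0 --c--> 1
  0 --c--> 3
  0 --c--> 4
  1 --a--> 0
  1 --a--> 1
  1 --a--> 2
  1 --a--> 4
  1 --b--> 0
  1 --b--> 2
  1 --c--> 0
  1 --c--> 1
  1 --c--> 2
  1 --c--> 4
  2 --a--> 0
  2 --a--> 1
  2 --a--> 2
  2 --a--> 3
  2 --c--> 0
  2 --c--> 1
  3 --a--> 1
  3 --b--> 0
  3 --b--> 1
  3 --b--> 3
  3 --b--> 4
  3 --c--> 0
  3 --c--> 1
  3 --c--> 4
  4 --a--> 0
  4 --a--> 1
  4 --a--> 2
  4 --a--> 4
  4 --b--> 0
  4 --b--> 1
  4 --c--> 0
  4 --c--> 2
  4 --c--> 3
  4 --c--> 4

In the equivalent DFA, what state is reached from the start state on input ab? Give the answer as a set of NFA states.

Start: {0}.
δ(0,a) = {0,1,3,4}.
Union: {0,1,3,4}.
After a: {0,1,3,4}.
δ(0,b) = {3}; δ(1,b) = {0,2}; δ(3,b) = {0,1,3,4}; δ(4,b) = {0,1}.
Union: {0,1,2,3,4}.
After b: {0,1,2,3,4}.

{0,1,2,3,4}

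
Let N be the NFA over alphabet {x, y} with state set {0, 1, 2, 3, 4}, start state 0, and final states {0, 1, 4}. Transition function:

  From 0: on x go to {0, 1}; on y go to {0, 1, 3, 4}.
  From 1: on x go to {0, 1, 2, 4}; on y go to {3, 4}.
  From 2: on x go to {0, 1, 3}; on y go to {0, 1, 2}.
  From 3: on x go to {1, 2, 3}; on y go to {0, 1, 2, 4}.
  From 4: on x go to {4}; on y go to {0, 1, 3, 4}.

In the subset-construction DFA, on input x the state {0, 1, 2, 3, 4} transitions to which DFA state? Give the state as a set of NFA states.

{0, 1, 2, 3, 4}

δ(0,x) = {0, 1}; δ(1,x) = {0, 1, 2, 4}; δ(2,x) = {0, 1, 3}; δ(3,x) = {1, 2, 3}; δ(4,x) = {4}.
Union: {0, 1, 2, 3, 4}.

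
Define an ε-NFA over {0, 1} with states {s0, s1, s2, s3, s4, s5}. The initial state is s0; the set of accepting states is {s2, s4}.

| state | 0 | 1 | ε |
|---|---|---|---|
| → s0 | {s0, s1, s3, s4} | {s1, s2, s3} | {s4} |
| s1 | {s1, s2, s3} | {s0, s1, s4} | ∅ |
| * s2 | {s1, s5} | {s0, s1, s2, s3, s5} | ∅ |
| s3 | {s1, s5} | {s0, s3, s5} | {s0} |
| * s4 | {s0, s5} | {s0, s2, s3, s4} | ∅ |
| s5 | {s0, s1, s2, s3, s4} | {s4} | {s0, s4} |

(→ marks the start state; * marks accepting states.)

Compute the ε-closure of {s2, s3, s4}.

Begin with {s2, s3, s4}.
s3 →ε {s0}; add s0.
ε-closure = {s0, s2, s3, s4}.

{s0, s2, s3, s4}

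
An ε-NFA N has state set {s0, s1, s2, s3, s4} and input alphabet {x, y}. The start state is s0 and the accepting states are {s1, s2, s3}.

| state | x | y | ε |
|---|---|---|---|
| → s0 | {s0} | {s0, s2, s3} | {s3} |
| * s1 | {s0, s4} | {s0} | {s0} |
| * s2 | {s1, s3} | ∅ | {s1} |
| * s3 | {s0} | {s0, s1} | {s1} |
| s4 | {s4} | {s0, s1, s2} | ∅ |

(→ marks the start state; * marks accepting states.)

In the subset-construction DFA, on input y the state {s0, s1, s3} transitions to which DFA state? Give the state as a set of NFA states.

δ(s0,y) = {s0, s2, s3}; δ(s1,y) = {s0}; δ(s3,y) = {s0, s1}.
Union: {s0, s1, s2, s3}.

{s0, s1, s2, s3}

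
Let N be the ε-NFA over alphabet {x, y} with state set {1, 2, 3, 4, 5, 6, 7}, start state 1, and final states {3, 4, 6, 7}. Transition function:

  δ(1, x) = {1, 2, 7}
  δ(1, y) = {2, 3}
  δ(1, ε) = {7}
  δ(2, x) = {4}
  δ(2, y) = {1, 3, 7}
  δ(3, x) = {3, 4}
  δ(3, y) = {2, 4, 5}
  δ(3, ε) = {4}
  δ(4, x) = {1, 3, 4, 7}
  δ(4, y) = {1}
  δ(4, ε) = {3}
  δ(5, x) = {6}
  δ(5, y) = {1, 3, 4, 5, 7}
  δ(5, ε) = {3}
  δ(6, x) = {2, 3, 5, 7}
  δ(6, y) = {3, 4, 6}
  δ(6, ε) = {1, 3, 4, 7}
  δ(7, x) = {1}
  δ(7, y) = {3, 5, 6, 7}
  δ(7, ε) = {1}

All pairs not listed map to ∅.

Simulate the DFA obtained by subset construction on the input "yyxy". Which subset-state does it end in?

Start: {1, 7}.
δ(1,y) = {2, 3}; δ(7,y) = {3, 5, 6, 7}.
Union: {2, 3, 5, 6, 7}.
ε-closure gives {1, 2, 3, 4, 5, 6, 7}.
After y: {1, 2, 3, 4, 5, 6, 7}.
δ(1,y) = {2, 3}; δ(2,y) = {1, 3, 7}; δ(3,y) = {2, 4, 5}; δ(4,y) = {1}; δ(5,y) = {1, 3, 4, 5, 7}; δ(6,y) = {3, 4, 6}; δ(7,y) = {3, 5, 6, 7}.
Union: {1, 2, 3, 4, 5, 6, 7}.
After y: {1, 2, 3, 4, 5, 6, 7}.
δ(1,x) = {1, 2, 7}; δ(2,x) = {4}; δ(3,x) = {3, 4}; δ(4,x) = {1, 3, 4, 7}; δ(5,x) = {6}; δ(6,x) = {2, 3, 5, 7}; δ(7,x) = {1}.
Union: {1, 2, 3, 4, 5, 6, 7}.
After x: {1, 2, 3, 4, 5, 6, 7}.
δ(1,y) = {2, 3}; δ(2,y) = {1, 3, 7}; δ(3,y) = {2, 4, 5}; δ(4,y) = {1}; δ(5,y) = {1, 3, 4, 5, 7}; δ(6,y) = {3, 4, 6}; δ(7,y) = {3, 5, 6, 7}.
Union: {1, 2, 3, 4, 5, 6, 7}.
After y: {1, 2, 3, 4, 5, 6, 7}.

{1, 2, 3, 4, 5, 6, 7}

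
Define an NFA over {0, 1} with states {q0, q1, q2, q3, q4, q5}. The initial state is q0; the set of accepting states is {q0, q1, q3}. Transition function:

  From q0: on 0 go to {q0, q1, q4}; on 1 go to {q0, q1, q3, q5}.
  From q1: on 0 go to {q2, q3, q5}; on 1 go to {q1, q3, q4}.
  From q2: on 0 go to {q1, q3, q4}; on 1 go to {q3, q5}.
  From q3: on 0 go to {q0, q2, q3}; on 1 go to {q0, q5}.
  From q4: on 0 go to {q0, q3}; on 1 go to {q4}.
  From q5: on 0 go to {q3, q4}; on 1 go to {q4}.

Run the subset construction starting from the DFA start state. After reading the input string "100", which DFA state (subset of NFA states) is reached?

Start: {q0}.
δ(q0,1) = {q0, q1, q3, q5}.
Union: {q0, q1, q3, q5}.
After 1: {q0, q1, q3, q5}.
δ(q0,0) = {q0, q1, q4}; δ(q1,0) = {q2, q3, q5}; δ(q3,0) = {q0, q2, q3}; δ(q5,0) = {q3, q4}.
Union: {q0, q1, q2, q3, q4, q5}.
After 0: {q0, q1, q2, q3, q4, q5}.
δ(q0,0) = {q0, q1, q4}; δ(q1,0) = {q2, q3, q5}; δ(q2,0) = {q1, q3, q4}; δ(q3,0) = {q0, q2, q3}; δ(q4,0) = {q0, q3}; δ(q5,0) = {q3, q4}.
Union: {q0, q1, q2, q3, q4, q5}.
After 0: {q0, q1, q2, q3, q4, q5}.

{q0, q1, q2, q3, q4, q5}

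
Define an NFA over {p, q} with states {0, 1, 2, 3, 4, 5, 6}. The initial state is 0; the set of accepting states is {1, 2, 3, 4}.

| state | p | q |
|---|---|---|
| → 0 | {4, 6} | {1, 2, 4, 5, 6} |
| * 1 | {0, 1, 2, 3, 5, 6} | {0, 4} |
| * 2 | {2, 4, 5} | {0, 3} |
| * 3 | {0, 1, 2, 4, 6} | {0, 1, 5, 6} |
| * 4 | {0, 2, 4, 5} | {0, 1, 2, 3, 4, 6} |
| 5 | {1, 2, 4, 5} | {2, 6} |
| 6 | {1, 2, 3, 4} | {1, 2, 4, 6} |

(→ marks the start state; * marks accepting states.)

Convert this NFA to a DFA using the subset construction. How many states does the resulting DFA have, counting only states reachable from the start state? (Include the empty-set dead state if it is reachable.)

6

Start state of the DFA: {0}.
{0} --p--> {4, 6}  [new]
{0} --q--> {1, 2, 4, 5, 6}  [new]
{4, 6} --p--> {0, 1, 2, 3, 4, 5}  [new]
{4, 6} --q--> {0, 1, 2, 3, 4, 6}  [new]
{1, 2, 4, 5, 6} --p--> {0, 1, 2, 3, 4, 5, 6}  [new]
{1, 2, 4, 5, 6} --q--> {0, 1, 2, 3, 4, 6}  [seen]
{0, 1, 2, 3, 4, 5} --p--> {0, 1, 2, 3, 4, 5, 6}  [seen]
{0, 1, 2, 3, 4, 5} --q--> {0, 1, 2, 3, 4, 5, 6}  [seen]
{0, 1, 2, 3, 4, 6} --p--> {0, 1, 2, 3, 4, 5, 6}  [seen]
{0, 1, 2, 3, 4, 6} --q--> {0, 1, 2, 3, 4, 5, 6}  [seen]
{0, 1, 2, 3, 4, 5, 6} --p--> {0, 1, 2, 3, 4, 5, 6}  [seen]
{0, 1, 2, 3, 4, 5, 6} --q--> {0, 1, 2, 3, 4, 5, 6}  [seen]
Reachable DFA states: {0}, {4, 6}, {1, 2, 4, 5, 6}, {0, 1, 2, 3, 4, 5}, {0, 1, 2, 3, 4, 6}, {0, 1, 2, 3, 4, 5, 6}.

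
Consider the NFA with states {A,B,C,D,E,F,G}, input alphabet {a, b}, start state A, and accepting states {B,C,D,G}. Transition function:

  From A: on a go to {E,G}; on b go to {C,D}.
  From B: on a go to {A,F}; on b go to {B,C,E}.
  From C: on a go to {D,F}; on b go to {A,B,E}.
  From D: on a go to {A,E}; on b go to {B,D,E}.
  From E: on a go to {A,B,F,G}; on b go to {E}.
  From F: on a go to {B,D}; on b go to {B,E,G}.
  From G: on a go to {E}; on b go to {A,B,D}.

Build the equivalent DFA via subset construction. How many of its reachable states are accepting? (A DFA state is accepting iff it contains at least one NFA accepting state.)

Start state of the DFA: {A}.
{A} --a--> {E,G}  [new]
{A} --b--> {C,D}  [new]
{E,G} --a--> {A,B,E,F,G}  [new]
{E,G} --b--> {A,B,D,E}  [new]
{C,D} --a--> {A,D,E,F}  [new]
{C,D} --b--> {A,B,D,E}  [seen]
{A,B,E,F,G} --a--> {A,B,D,E,F,G}  [new]
{A,B,E,F,G} --b--> {A,B,C,D,E,G}  [new]
{A,B,D,E} --a--> {A,B,E,F,G}  [seen]
{A,B,D,E} --b--> {B,C,D,E}  [new]
{A,D,E,F} --a--> {A,B,D,E,F,G}  [seen]
{A,D,E,F} --b--> {B,C,D,E,G}  [new]
{A,B,D,E,F,G} --a--> {A,B,D,E,F,G}  [seen]
{A,B,D,E,F,G} --b--> {A,B,C,D,E,G}  [seen]
{A,B,C,D,E,G} --a--> {A,B,D,E,F,G}  [seen]
{A,B,C,D,E,G} --b--> {A,B,C,D,E}  [new]
{B,C,D,E} --a--> {A,B,D,E,F,G}  [seen]
{B,C,D,E} --b--> {A,B,C,D,E}  [seen]
{B,C,D,E,G} --a--> {A,B,D,E,F,G}  [seen]
{B,C,D,E,G} --b--> {A,B,C,D,E}  [seen]
{A,B,C,D,E} --a--> {A,B,D,E,F,G}  [seen]
{A,B,C,D,E} --b--> {A,B,C,D,E}  [seen]
Reachable DFA states: {A}, {E,G}, {C,D}, {A,B,E,F,G}, {A,B,D,E}, {A,D,E,F}, {A,B,D,E,F,G}, {A,B,C,D,E,G}, {B,C,D,E}, {B,C,D,E,G}, {A,B,C,D,E}.
Accepting DFA states (contain an NFA accepting state): {E,G}, {C,D}, {A,B,E,F,G}, {A,B,D,E}, {A,D,E,F}, {A,B,D,E,F,G}, {A,B,C,D,E,G}, {B,C,D,E}, {B,C,D,E,G}, {A,B,C,D,E}.

10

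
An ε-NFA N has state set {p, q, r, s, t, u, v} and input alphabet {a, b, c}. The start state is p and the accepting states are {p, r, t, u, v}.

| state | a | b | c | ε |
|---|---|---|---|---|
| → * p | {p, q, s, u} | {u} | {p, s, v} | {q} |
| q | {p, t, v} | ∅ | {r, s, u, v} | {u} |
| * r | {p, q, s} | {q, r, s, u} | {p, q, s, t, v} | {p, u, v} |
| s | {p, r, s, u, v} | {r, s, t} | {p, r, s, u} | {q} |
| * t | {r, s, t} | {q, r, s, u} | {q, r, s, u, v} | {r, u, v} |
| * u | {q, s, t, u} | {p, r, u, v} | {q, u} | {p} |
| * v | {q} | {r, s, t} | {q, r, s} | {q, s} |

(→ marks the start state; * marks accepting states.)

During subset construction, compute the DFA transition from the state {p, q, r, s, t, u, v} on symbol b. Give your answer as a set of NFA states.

{p, q, r, s, t, u, v}

δ(p,b) = {u}; δ(q,b) = ∅; δ(r,b) = {q, r, s, u}; δ(s,b) = {r, s, t}; δ(t,b) = {q, r, s, u}; δ(u,b) = {p, r, u, v}; δ(v,b) = {r, s, t}.
Union: {p, q, r, s, t, u, v}.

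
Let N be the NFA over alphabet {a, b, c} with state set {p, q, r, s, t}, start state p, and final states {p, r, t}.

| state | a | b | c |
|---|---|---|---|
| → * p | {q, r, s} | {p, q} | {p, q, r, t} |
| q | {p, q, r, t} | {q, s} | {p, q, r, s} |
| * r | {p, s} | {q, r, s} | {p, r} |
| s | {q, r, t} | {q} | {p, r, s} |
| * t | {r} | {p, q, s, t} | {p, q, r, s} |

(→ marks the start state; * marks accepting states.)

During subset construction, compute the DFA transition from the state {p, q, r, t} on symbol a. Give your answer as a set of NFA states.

{p, q, r, s, t}

δ(p,a) = {q, r, s}; δ(q,a) = {p, q, r, t}; δ(r,a) = {p, s}; δ(t,a) = {r}.
Union: {p, q, r, s, t}.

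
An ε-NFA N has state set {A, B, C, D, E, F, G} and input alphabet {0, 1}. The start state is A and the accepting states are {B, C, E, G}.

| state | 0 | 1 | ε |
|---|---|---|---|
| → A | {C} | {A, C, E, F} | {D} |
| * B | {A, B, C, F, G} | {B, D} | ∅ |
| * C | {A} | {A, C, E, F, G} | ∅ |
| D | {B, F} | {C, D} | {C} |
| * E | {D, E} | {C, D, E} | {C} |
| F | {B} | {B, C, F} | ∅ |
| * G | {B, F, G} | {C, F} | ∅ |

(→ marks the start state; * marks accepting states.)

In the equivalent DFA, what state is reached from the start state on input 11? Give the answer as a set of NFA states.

{A, B, C, D, E, F, G}

Start: {A, C, D}.
δ(A,1) = {A, C, E, F}; δ(C,1) = {A, C, E, F, G}; δ(D,1) = {C, D}.
Union: {A, C, D, E, F, G}.
After 1: {A, C, D, E, F, G}.
δ(A,1) = {A, C, E, F}; δ(C,1) = {A, C, E, F, G}; δ(D,1) = {C, D}; δ(E,1) = {C, D, E}; δ(F,1) = {B, C, F}; δ(G,1) = {C, F}.
Union: {A, B, C, D, E, F, G}.
After 1: {A, B, C, D, E, F, G}.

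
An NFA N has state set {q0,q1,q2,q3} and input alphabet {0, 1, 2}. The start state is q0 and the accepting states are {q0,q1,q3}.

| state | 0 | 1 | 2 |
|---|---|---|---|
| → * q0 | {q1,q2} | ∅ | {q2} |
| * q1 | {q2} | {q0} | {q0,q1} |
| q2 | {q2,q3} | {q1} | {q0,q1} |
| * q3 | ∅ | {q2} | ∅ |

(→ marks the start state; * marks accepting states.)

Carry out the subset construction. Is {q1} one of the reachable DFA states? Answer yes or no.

yes

Start state of the DFA: {q0}.
{q0} --0--> {q1,q2}  [new]
{q0} --1--> ∅  [new]
{q0} --2--> {q2}  [new]
{q1,q2} --0--> {q2,q3}  [new]
{q1,q2} --1--> {q0,q1}  [new]
{q1,q2} --2--> {q0,q1}  [seen]
∅ --0--> ∅  [seen]
∅ --1--> ∅  [seen]
∅ --2--> ∅  [seen]
{q2} --0--> {q2,q3}  [seen]
{q2} --1--> {q1}  [new]
{q2} --2--> {q0,q1}  [seen]
{q2,q3} --0--> {q2,q3}  [seen]
{q2,q3} --1--> {q1,q2}  [seen]
{q2,q3} --2--> {q0,q1}  [seen]
{q0,q1} --0--> {q1,q2}  [seen]
{q0,q1} --1--> {q0}  [seen]
{q0,q1} --2--> {q0,q1,q2}  [new]
{q1} --0--> {q2}  [seen]
{q1} --1--> {q0}  [seen]
{q1} --2--> {q0,q1}  [seen]
{q0,q1,q2} --0--> {q1,q2,q3}  [new]
{q0,q1,q2} --1--> {q0,q1}  [seen]
{q0,q1,q2} --2--> {q0,q1,q2}  [seen]
{q1,q2,q3} --0--> {q2,q3}  [seen]
{q1,q2,q3} --1--> {q0,q1,q2}  [seen]
{q1,q2,q3} --2--> {q0,q1}  [seen]
Reachable DFA states: {q0}, {q1,q2}, ∅, {q2}, {q2,q3}, {q0,q1}, {q1}, {q0,q1,q2}, {q1,q2,q3}.
{q1} is among them.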